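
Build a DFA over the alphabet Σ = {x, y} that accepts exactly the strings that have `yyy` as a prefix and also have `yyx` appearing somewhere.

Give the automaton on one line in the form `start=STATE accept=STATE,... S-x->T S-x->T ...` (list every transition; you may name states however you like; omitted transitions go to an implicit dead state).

start=S0 accept=S8 S0-x->S1 S0-y->S2 S1-x->S1 S1-y->S3 S2-x->S1 S2-y->S4 S3-x->S1 S3-y->S5 S4-x->S6 S4-y->S7 S5-x->S6 S5-y->S5 S6-x->S6 S6-y->S6 S7-x->S8 S7-y->S7 S8-x->S8 S8-y->S8

Handle the two conditions separately and then intersect. The first has 5 states tracking whether the input so far still matches the prefix `yyy`; the second has 4 states tracking whether and how much of `yyx` has been seen. A product state is a pair (one from each), accepting exactly when both do.
9 states suffice.
        x   y  
>  S0   S1  S2 
   S1   S1  S3 
   S2   S1  S4 
   S3   S1  S5 
   S4   S6  S7 
   S5   S6  S5 
   S6   S6  S6 
   S7   S8  S7 
 * S8   S8  S8 
(> = start, * = accepting)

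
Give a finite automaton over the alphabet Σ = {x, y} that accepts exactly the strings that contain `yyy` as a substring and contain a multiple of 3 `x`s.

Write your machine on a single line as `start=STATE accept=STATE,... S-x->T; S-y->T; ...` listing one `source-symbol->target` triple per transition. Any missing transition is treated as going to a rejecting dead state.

Run two small machines in parallel and take their product. One (4 states) tracks whether and how much of `yyy` has been seen; the other (3 states) tracks the count of `x`s modulo 3. Each combined state is a pair, one component from each; accept when both components accept.
A 12-state machine:
       x  y 
>  A   B  C 
   B   D  E 
   C   B  F 
   D   A  G 
   E   D  H 
   F   B  I 
   G   A  J 
   H   D  K 
 * I   K  I 
   J   A  L 
   K   L  K 
   L   I  L 
(> = start, * = accepting)

start=A; accept=I; A-x->B; A-y->C; B-x->D; B-y->E; C-x->B; C-y->F; D-x->A; D-y->G; E-x->D; E-y->H; F-x->B; F-y->I; G-x->A; G-y->J; H-x->D; H-y->K; I-x->K; I-y->I; J-x->A; J-y->L; K-x->L; K-y->K; L-x->I; L-y->L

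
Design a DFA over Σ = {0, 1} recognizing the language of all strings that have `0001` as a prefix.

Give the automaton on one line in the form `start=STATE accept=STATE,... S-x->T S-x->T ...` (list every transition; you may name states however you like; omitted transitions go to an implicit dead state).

start=A accept=E A-0->B A-1->F B-0->C B-1->F C-0->D C-1->F D-0->F D-1->E E-0->E E-1->E F-0->F F-1->F

Walk along `0001` while the input agrees: from A take `0` to B, and so on. Any deviation drops to the rejecting sink F. Once E is reached the prefix is confirmed and every continuation is accepted.
       0  1 
>  A   B  F 
   B   C  F 
   C   D  F 
   D   F  E 
 * E   E  E 
   F   F  F 
(> = start, * = accepting)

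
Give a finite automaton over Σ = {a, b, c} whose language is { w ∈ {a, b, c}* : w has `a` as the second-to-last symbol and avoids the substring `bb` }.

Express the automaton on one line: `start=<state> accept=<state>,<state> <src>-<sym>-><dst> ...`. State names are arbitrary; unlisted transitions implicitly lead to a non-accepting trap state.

Build one automaton per condition and run them in lockstep. One (13 states) tracks the last 2 symbols read; the other (3 states) tracks partial matches of the forbidden pattern `bb`. Each combined state is a pair, one component from each; accept when both components accept. Minimizing collapses redundant product states.
A 7-state machine:
        a   b   c  
>  q0   q1  q2  q0 
   q1   q3  q4  q5 
   q2   q1  q6  q0 
 * q3   q3  q4  q5 
 * q4   q1  q6  q0 
 * q5   q1  q2  q0 
   q6   q6  q6  q6 
(> = start, * = accepting)

start=q0 accept=q3,q4,q5 q0-a->q1 q0-b->q2 q0-c->q0 q1-a->q3 q1-b->q4 q1-c->q5 q2-a->q1 q2-b->q6 q2-c->q0 q3-a->q3 q3-b->q4 q3-c->q5 q4-a->q1 q4-b->q6 q4-c->q0 q5-a->q1 q5-b->q2 q5-c->q0 q6-a->q6 q6-b->q6 q6-c->q6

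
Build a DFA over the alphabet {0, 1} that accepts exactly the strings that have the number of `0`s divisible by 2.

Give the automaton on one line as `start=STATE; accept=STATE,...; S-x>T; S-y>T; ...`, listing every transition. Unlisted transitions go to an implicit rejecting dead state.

The only thing that matters is how many `0`s have appeared, reduced mod 2. Use one state per residue: S0 for 0, …, S1 for 1. Reading `0` moves to the next residue; anything else stays put. S0 is accepting.
2 states suffice.
        0   1  
>* S0   S1  S0 
   S1   S0  S1 
(> = start, * = accepting)

start=S0; accept=S0; S0-0>S1; S0-1>S0; S1-0>S0; S1-1>S1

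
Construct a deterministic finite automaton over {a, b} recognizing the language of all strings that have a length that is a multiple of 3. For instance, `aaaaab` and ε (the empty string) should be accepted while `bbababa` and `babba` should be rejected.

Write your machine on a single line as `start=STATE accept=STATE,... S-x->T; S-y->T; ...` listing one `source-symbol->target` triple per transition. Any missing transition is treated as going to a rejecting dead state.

Only the length mod 3 matters, so use a 3-cycle: from any state, every input symbol moves to the next state, wrapping S2 back to S0. Mark S0 accepting.
A 3-state machine:
        a   b  
>* S0   S1  S1 
   S1   S2  S2 
   S2   S0  S0 
(> = start, * = accepting)

start=S0; accept=S0; S0-a->S1; S0-b->S1; S1-a->S2; S1-b->S2; S2-a->S0; S2-b->S0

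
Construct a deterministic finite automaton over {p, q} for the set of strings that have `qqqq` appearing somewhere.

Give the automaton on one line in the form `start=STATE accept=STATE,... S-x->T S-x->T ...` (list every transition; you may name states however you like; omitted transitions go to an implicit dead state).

start=A accept=E A-p->A A-q->B B-p->A B-q->C C-p->A C-q->D D-p->A D-q->E E-p->E E-q->E

States A..D record the length of the longest prefix of `qqqq` that matches the current input suffix. Reaching E means `qqqq` has been seen, and we stay there forever. Accept from E.
With 5 states:
       p  q 
>  A   A  B 
   B   A  C 
   C   A  D 
   D   A  E 
 * E   E  E 
(> = start, * = accepting)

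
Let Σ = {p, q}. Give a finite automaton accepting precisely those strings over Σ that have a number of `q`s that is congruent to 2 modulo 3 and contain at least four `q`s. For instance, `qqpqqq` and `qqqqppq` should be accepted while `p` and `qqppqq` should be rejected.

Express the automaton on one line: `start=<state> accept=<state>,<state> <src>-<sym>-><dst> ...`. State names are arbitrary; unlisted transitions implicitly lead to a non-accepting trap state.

start=s0 accept=s5 s0-p->s0 s0-q->s1 s1-p->s1 s1-q->s2 s2-p->s2 s2-q->s3 s3-p->s3 s3-q->s4 s4-p->s4 s4-q->s5 s5-p->s5 s5-q->s3

Handle the two conditions separately and then intersect. One (3 states) tracks the count of `q`s modulo 3; the other (6 states) tracks the count of `q`s, saturating at 5. Each combined state is a pair, one component from each; accept when both components accept. Minimizing collapses redundant product states.
        p   q  
>  s0   s0  s1 
   s1   s1  s2 
   s2   s2  s3 
   s3   s3  s4 
   s4   s4  s5 
 * s5   s5  s3 
(> = start, * = accepting)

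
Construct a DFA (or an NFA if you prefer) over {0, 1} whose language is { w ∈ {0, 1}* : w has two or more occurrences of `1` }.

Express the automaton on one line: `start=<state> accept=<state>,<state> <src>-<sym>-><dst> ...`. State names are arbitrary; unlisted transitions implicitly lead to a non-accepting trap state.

start=s0 accept=s2,s3 s0-0->s0 s0-1->s1 s1-0->s1 s1-1->s2 s2-0->s2 s2-1->s3 s3-0->s3 s3-1->s3

Only the number of `1`s matters, and only up to 3. Make a chain s0 → s1 → s2 → s3 advanced by each `1` (with s3 absorbing); every other symbol self-loops. The accepting set is {s2, s3}.
With 4 states:
        0   1  
>  s0   s0  s1 
   s1   s1  s2 
 * s2   s2  s3 
 * s3   s3  s3 
(> = start, * = accepting)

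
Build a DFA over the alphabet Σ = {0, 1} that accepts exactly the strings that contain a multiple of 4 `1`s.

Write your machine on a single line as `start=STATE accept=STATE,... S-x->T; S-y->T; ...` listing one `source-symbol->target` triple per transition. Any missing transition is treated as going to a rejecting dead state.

The only thing that matters is how many `1`s have appeared, reduced mod 4. Use one state per residue: q0 for 0, …, q3 for 3. Reading `1` moves to the next residue; anything else stays put. q0 is accepting.
With 4 states:
        0   1  
>* q0   q0  q1 
   q1   q1  q2 
   q2   q2  q3 
   q3   q3  q0 
(> = start, * = accepting)

start=q0; accept=q0; q0-0->q0; q0-1->q1; q1-0->q1; q1-1->q2; q2-0->q2; q2-1->q3; q3-0->q3; q3-1->q0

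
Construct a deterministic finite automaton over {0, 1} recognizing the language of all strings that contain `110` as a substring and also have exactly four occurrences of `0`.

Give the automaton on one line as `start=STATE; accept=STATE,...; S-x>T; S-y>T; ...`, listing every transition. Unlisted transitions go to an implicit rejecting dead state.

Run two small machines in parallel and take their product. The first has 4 states tracking whether and how much of `110` has been seen; the second has 6 states tracking the count of `0`s, saturating at 5. A product state is a pair (one from each), accepting exactly when both do. After merging equivalent states the machine shrinks.
With 14 states:
          0    1  
>  q0     q1   q2 
   q1     q3   q4 
   q2     q1   q5 
   q3     q6   q7 
   q4     q3   q8 
   q5     q8   q5 
   q6     q9  q10 
   q7     q6  q11 
   q8    q11   q8 
   q9     q9   q9 
   q10    q9  q12 
   q11   q12  q11 
   q12   q13  q12 
 * q13    q9  q13 
(> = start, * = accepting)

start=q0; accept=q13; q0-0>q1; q0-1>q2; q1-0>q3; q1-1>q4; q2-0>q1; q2-1>q5; q3-0>q6; q3-1>q7; q4-0>q3; q4-1>q8; q5-0>q8; q5-1>q5; q6-0>q9; q6-1>q10; q7-0>q6; q7-1>q11; q8-0>q11; q8-1>q8; q9-0>q9; q9-1>q9; q10-0>q9; q10-1>q12; q11-0>q12; q11-1>q11; q12-0>q13; q12-1>q12; q13-0>q9; q13-1>q13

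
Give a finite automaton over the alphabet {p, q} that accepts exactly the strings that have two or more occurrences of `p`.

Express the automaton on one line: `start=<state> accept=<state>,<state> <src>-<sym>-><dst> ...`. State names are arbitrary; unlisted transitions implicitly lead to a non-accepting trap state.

Count `p`s, saturating at 3: states S0 through S2 mean 0 through 2 `p`s seen; S3 means more than 2. Each `p` increments (capped at S3); other symbols loop. Accept from {S2, S3}.
With 4 states:
        p   q  
>  S0   S1  S0 
   S1   S2  S1 
 * S2   S3  S2 
 * S3   S3  S3 
(> = start, * = accepting)

start=S0 accept=S2,S3 S0-p->S1 S0-q->S0 S1-p->S2 S1-q->S1 S2-p->S3 S2-q->S2 S3-p->S3 S3-q->S3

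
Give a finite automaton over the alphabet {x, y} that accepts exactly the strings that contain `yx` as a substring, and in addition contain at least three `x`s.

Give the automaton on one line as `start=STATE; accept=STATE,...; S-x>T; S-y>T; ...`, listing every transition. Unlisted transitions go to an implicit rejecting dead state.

Run two small machines in parallel and take their product. One (3 states) tracks whether and how much of `yx` has been seen; the other (5 states) tracks the count of `x`s, saturating at 4. Each combined state is a pair, one component from each; accept when both components accept.
       x  y 
>  A   B  C 
   B   D  E 
   C   F  C 
   D   G  H 
   E   I  E 
   F   I  F 
   G   J  K 
   H   L  H 
   I   L  I 
   J   J  M 
   K   N  K 
 * L   N  L 
   M   N  M 
 * N   N  N 
(> = start, * = accepting)

start=A; accept=L,N; A-x>B; A-y>C; B-x>D; B-y>E; C-x>F; C-y>C; D-x>G; D-y>H; E-x>I; E-y>E; F-x>I; F-y>F; G-x>J; G-y>K; H-x>L; H-y>H; I-x>L; I-y>I; J-x>J; J-y>M; K-x>N; K-y>K; L-x>N; L-y>L; M-x>N; M-y>M; N-x>N; N-y>N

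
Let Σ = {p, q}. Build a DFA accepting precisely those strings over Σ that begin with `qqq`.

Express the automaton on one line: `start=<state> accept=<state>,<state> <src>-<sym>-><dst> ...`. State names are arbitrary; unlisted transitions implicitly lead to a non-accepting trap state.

Walk along `qqq` while the input agrees: from A take `q` to B, and so on. Any deviation drops to the rejecting sink E. Once D is reached the prefix is confirmed and every continuation is accepted.
With 5 states:
       p  q 
>  A   E  B 
   B   E  C 
   C   E  D 
 * D   D  D 
   E   E  E 
(> = start, * = accepting)

start=A accept=D A-p->E A-q->B B-p->E B-q->C C-p->E C-q->D D-p->D D-q->D E-p->E E-q->E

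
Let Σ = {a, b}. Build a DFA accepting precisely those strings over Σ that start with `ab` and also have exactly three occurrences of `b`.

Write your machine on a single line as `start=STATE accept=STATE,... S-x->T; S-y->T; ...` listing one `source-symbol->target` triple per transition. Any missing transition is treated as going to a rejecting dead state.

start=s0; accept=s5; s0-a->s1; s0-b->s2; s1-a->s2; s1-b->s3; s2-a->s2; s2-b->s2; s3-a->s3; s3-b->s4; s4-a->s4; s4-b->s5; s5-a->s5; s5-b->s2

Build one automaton per condition and run them in lockstep. One (4 states) tracks whether the input so far still matches the prefix `ab`; the other (5 states) tracks the count of `b`s, saturating at 4. Each combined state is a pair, one component from each; accept when both components accept. Minimizing collapses redundant product states.
With 6 states:
        a   b  
>  s0   s1  s2 
   s1   s2  s3 
   s2   s2  s2 
   s3   s3  s4 
   s4   s4  s5 
 * s5   s5  s2 
(> = start, * = accepting)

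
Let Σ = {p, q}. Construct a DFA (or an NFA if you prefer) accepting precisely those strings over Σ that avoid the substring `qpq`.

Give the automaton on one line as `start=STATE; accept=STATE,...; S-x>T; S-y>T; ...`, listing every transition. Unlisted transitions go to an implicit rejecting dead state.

start=s0; accept=s0,s1,s2; s0-p>s0; s0-q>s1; s1-p>s2; s1-q>s1; s2-p>s0; s2-q>s3; s3-p>s3; s3-q>s3

Track partial matches of the forbidden pattern `qpq`. State s3 is a dead state reached once `qpq` has occurred; every other state accepts. s0 means no part of `qpq` is currently matched.
        p   q  
>* s0   s0  s1 
 * s1   s2  s1 
 * s2   s0  s3 
   s3   s3  s3 
(> = start, * = accepting)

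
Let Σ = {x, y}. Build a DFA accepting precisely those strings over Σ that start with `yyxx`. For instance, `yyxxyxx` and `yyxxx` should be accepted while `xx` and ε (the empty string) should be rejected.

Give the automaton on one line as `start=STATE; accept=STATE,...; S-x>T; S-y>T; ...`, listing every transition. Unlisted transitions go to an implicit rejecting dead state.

Check the first 4 symbols one by one: q0 through q3 record how many have matched `yyxx` so far; any wrong symbol goes to the dead state q5. After all 4 match we enter the accepting sink q4.
With 6 states:
        x   y  
>  q0   q5  q1 
   q1   q5  q2 
   q2   q3  q5 
   q3   q4  q5 
 * q4   q4  q4 
   q5   q5  q5 
(> = start, * = accepting)

start=q0; accept=q4; q0-x>q5; q0-y>q1; q1-x>q5; q1-y>q2; q2-x>q3; q2-y>q5; q3-x>q4; q3-y>q5; q4-x>q4; q4-y>q4; q5-x>q5; q5-y>q5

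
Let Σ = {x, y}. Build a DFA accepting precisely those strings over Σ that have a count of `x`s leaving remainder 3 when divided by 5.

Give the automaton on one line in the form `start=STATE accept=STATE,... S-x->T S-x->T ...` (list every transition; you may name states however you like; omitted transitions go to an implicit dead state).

start=S0 accept=S3 S0-x->S1 S0-y->S0 S1-x->S2 S1-y->S1 S2-x->S3 S2-y->S2 S3-x->S4 S3-y->S3 S4-x->S0 S4-y->S4

The only thing that matters is how many `x`s have appeared, reduced mod 5. Use one state per residue: S0 for 0, …, S4 for 4. Reading `x` moves to the next residue; anything else stays put. S3 is accepting.
5 states suffice.
        x   y  
>  S0   S1  S0 
   S1   S2  S1 
   S2   S3  S2 
 * S3   S4  S3 
   S4   S0  S4 
(> = start, * = accepting)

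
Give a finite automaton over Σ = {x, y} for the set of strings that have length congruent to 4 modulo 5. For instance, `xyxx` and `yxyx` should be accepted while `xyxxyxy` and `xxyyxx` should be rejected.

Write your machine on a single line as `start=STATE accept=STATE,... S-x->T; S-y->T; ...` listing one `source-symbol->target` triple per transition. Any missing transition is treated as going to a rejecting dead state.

Count input length modulo 5: every symbol advances one step around the cycle S0 → S1 → S2 → S3 → S4 → S0. Accept at S4.
5 states suffice.
        x   y  
>  S0   S1  S1 
   S1   S2  S2 
   S2   S3  S3 
   S3   S4  S4 
 * S4   S0  S0 
(> = start, * = accepting)

start=S0; accept=S4; S0-x->S1; S0-y->S1; S1-x->S2; S1-y->S2; S2-x->S3; S2-y->S3; S3-x->S4; S3-y->S4; S4-x->S0; S4-y->S0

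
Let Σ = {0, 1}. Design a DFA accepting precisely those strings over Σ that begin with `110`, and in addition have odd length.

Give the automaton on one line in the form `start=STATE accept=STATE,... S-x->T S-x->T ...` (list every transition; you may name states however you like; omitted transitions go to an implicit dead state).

start=q0 accept=q5 q0-0->q1 q0-1->q2 q1-0->q3 q1-1->q3 q2-0->q3 q2-1->q4 q3-0->q1 q3-1->q1 q4-0->q5 q4-1->q1 q5-0->q6 q5-1->q6 q6-0->q5 q6-1->q5

Handle the two conditions separately and then intersect. The first has 5 states tracking whether the input so far still matches the prefix `110`; the second has 2 states tracking the input length modulo 2. A product state is a pair (one from each), accepting exactly when both do.
A 7-state machine:
        0   1  
>  q0   q1  q2 
   q1   q3  q3 
   q2   q3  q4 
   q3   q1  q1 
   q4   q5  q1 
 * q5   q6  q6 
   q6   q5  q5 
(> = start, * = accepting)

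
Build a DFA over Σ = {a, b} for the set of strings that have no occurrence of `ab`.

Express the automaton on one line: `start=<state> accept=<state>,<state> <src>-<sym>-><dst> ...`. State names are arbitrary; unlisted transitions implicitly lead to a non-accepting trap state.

Track partial matches of the forbidden pattern `ab`. State S2 is a dead state reached once `ab` has occurred; every other state accepts. S0 means no part of `ab` is currently matched.
A 3-state machine:
        a   b  
>* S0   S1  S0 
 * S1   S1  S2 
   S2   S2  S2 
(> = start, * = accepting)

start=S0 accept=S0,S1 S0-a->S1 S0-b->S0 S1-a->S1 S1-b->S2 S2-a->S2 S2-b->S2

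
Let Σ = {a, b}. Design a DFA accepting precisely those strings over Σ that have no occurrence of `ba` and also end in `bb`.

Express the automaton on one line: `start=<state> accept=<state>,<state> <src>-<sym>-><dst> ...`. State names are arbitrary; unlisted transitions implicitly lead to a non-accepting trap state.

start=s0 accept=s3 s0-a->s0 s0-b->s1 s1-a->s2 s1-b->s3 s2-a->s2 s2-b->s2 s3-a->s2 s3-b->s3

Handle the two conditions separately and then intersect. One (3 states) tracks partial matches of the forbidden pattern `ba`; the other (3 states) tracks how much of the suffix `bb` has currently been matched. Each combined state is a pair, one component from each; accept when both components accept. Minimizing collapses redundant product states.
With 4 states:
        a   b  
>  s0   s0  s1 
   s1   s2  s3 
   s2   s2  s2 
 * s3   s2  s3 
(> = start, * = accepting)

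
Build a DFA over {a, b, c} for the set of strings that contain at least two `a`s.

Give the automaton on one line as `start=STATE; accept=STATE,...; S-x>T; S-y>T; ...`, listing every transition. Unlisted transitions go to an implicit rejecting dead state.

start=S0; accept=S2,S3; S0-a>S1; S0-b>S0; S0-c>S0; S1-a>S2; S1-b>S1; S1-c>S1; S2-a>S3; S2-b>S2; S2-c>S2; S3-a>S3; S3-b>S3; S3-c>S3

Only the number of `a`s matters, and only up to 3. Make a chain S0 → S1 → S2 → S3 advanced by each `a` (with S3 absorbing); every other symbol self-loops. The accepting set is {S2, S3}.
With 4 states:
        a   b   c  
>  S0   S1  S0  S0 
   S1   S2  S1  S1 
 * S2   S3  S2  S2 
 * S3   S3  S3  S3 
(> = start, * = accepting)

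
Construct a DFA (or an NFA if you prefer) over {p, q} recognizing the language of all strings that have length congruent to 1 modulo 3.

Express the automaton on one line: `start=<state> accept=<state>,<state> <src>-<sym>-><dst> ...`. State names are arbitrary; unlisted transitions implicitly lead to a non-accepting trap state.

start=s0 accept=s1 s0-p->s1 s0-q->s1 s1-p->s2 s1-q->s2 s2-p->s0 s2-q->s0

Count input length modulo 3: every symbol advances one step around the cycle s0 → s1 → s2 → s0. Accept at s1.
A 3-state machine:
        p   q  
>  s0   s1  s1 
 * s1   s2  s2 
   s2   s0  s0 
(> = start, * = accepting)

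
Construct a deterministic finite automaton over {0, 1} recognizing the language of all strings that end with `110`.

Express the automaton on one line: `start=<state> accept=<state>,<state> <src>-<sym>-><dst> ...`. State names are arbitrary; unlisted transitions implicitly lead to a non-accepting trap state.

start=q0 accept=q3 q0-0->q0 q0-1->q1 q1-0->q0 q1-1->q2 q2-0->q3 q2-1->q2 q3-0->q0 q3-1->q1

Let each state record the length of the longest suffix of the input read so far that is also a prefix of `110`. q1 means the last symbol is `1`; q2 means the last 2 symbols are `11`; q3 means the last 3 symbols are `110`. Accept only at q3, where the string currently ends in `110`.
        0   1  
>  q0   q0  q1 
   q1   q0  q2 
   q2   q3  q2 
 * q3   q0  q1 
(> = start, * = accepting)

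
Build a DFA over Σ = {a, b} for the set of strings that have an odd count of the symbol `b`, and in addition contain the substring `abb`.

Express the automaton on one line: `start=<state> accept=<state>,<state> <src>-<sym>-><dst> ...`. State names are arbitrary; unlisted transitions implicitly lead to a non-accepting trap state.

Run two small machines in parallel and take their product. One (2 states) tracks the count of `b`s modulo 2; the other (4 states) tracks whether and how much of `abb` has been seen. Each combined state is a pair, one component from each; accept when both components accept.
An 8-state machine:
        a   b  
>  S0   S1  S2 
   S1   S1  S3 
   S2   S4  S0 
   S3   S4  S5 
   S4   S4  S6 
   S5   S5  S7 
   S6   S1  S7 
 * S7   S7  S5 
(> = start, * = accepting)

start=S0 accept=S7 S0-a->S1 S0-b->S2 S1-a->S1 S1-b->S3 S2-a->S4 S2-b->S0 S3-a->S4 S3-b->S5 S4-a->S4 S4-b->S6 S5-a->S5 S5-b->S7 S6-a->S1 S6-b->S7 S7-a->S7 S7-b->S5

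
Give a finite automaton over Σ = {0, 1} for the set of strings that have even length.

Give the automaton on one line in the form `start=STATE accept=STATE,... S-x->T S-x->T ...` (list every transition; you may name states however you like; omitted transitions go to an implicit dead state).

start=S0 accept=S0 S0-0->S1 S0-1->S1 S1-0->S0 S1-1->S0

Count input length modulo 2: every symbol advances one step around the cycle S0 → S1 → S0. Accept at S0.
With 2 states:
        0   1  
>* S0   S1  S1 
   S1   S0  S0 
(> = start, * = accepting)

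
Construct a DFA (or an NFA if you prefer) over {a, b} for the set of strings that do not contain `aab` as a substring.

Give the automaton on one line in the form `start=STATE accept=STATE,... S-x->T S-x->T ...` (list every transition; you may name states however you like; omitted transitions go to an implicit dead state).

Track partial matches of the forbidden pattern `aab`. State S3 is a dead state reached once `aab` has occurred; every other state accepts. S0 means no part of `aab` is currently matched.
With 4 states:
        a   b  
>* S0   S1  S0 
 * S1   S2  S0 
 * S2   S2  S3 
   S3   S3  S3 
(> = start, * = accepting)

start=S0 accept=S0,S1,S2 S0-a->S1 S0-b->S0 S1-a->S2 S1-b->S0 S2-a->S2 S2-b->S3 S3-a->S3 S3-b->S3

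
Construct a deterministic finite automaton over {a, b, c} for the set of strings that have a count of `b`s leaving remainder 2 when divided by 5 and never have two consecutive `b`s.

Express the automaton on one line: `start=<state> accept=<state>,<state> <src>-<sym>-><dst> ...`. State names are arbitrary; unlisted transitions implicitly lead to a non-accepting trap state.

start=q0 accept=q4,q5 q0-a->q0 q0-b->q1 q0-c->q0 q1-a->q2 q1-b->q3 q1-c->q2 q2-a->q2 q2-b->q4 q2-c->q2 q3-a->q3 q3-b->q3 q3-c->q3 q4-a->q5 q4-b->q3 q4-c->q5 q5-a->q5 q5-b->q6 q5-c->q5 q6-a->q7 q6-b->q3 q6-c->q7 q7-a->q7 q7-b->q8 q7-c->q7 q8-a->q9 q8-b->q3 q8-c->q9 q9-a->q9 q9-b->q10 q9-c->q9 q10-a->q0 q10-b->q3 q10-c->q0

Build one automaton per condition and run them in lockstep. One (5 states) tracks the count of `b`s modulo 5; the other (3 states) tracks partial matches of the forbidden pattern `bb`. Each combined state is a pair, one component from each; accept when both components accept. Minimizing collapses redundant product states.
11 states suffice.
          a    b    c  
>  q0     q0   q1   q0 
   q1     q2   q3   q2 
   q2     q2   q4   q2 
   q3     q3   q3   q3 
 * q4     q5   q3   q5 
 * q5     q5   q6   q5 
   q6     q7   q3   q7 
   q7     q7   q8   q7 
   q8     q9   q3   q9 
   q9     q9  q10   q9 
   q10    q0   q3   q0 
(> = start, * = accepting)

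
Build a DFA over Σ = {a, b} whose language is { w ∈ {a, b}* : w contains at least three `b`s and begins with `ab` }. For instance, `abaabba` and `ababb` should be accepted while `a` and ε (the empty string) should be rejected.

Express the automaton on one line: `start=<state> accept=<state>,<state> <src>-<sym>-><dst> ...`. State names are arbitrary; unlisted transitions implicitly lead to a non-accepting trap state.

start=s0 accept=s8,s10 s0-a->s1 s0-b->s2 s1-a->s3 s1-b->s4 s2-a->s2 s2-b->s5 s3-a->s3 s3-b->s2 s4-a->s4 s4-b->s6 s5-a->s5 s5-b->s7 s6-a->s6 s6-b->s8 s7-a->s7 s7-b->s9 s8-a->s8 s8-b->s10 s9-a->s9 s9-b->s9 s10-a->s10 s10-b->s10

Handle the two conditions separately and then intersect. The first has 5 states tracking the count of `b`s, saturating at 4; the second has 4 states tracking whether the input so far still matches the prefix `ab`. A product state is a pair (one from each), accepting exactly when both do.
11 states suffice.
          a    b  
>  s0     s1   s2 
   s1     s3   s4 
   s2     s2   s5 
   s3     s3   s2 
   s4     s4   s6 
   s5     s5   s7 
   s6     s6   s8 
   s7     s7   s9 
 * s8     s8  s10 
   s9     s9   s9 
 * s10   s10  s10 
(> = start, * = accepting)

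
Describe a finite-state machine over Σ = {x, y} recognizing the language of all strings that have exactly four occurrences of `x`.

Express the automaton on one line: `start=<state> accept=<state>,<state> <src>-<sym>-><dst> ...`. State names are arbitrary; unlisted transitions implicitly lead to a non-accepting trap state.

Count `x`s, saturating at 5: states q0 through q4 mean 0 through 4 `x`s seen; q5 means more than 4. Each `x` increments (capped at q5); other symbols loop. Accept from {q4}.
        x   y  
>  q0   q1  q0 
   q1   q2  q1 
   q2   q3  q2 
   q3   q4  q3 
 * q4   q5  q4 
   q5   q5  q5 
(> = start, * = accepting)

start=q0 accept=q4 q0-x->q1 q0-y->q0 q1-x->q2 q1-y->q1 q2-x->q3 q2-y->q2 q3-x->q4 q3-y->q3 q4-x->q5 q4-y->q4 q5-x->q5 q5-y->q5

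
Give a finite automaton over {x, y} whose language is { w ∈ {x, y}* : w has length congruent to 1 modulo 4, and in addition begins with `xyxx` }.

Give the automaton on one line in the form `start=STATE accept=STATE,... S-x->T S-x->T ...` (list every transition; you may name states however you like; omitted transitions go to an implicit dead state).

Run two small machines in parallel and take their product. The first has 4 states tracking the input length modulo 4; the second has 6 states tracking whether the input so far still matches the prefix `xyxx`. A product state is a pair (one from each), accepting exactly when both do. After merging equivalent states the machine shrinks.
With 9 states:
        x   y  
>  S0   S1  S2 
   S1   S2  S3 
   S2   S2  S2 
   S3   S4  S2 
   S4   S5  S2 
   S5   S6  S6 
 * S6   S7  S7 
   S7   S8  S8 
   S8   S5  S5 
(> = start, * = accepting)

start=S0 accept=S6 S0-x->S1 S0-y->S2 S1-x->S2 S1-y->S3 S2-x->S2 S2-y->S2 S3-x->S4 S3-y->S2 S4-x->S5 S4-y->S2 S5-x->S6 S5-y->S6 S6-x->S7 S6-y->S7 S7-x->S8 S7-y->S8 S8-x->S5 S8-y->S5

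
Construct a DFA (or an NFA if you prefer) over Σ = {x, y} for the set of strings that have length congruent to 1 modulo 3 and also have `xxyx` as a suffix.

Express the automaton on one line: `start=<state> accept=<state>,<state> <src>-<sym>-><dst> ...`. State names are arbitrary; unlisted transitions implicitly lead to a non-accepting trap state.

start=A accept=G A-x->B A-y->C B-x->D B-y->E C-x->E C-y->E D-x->A D-y->F E-x->A E-y->A F-x->G F-y->C G-x->D G-y->E

Build one automaton per condition and run them in lockstep. The first has 3 states tracking the input length modulo 3; the second has 5 states tracking how much of the suffix `xxyx` has currently been matched. A product state is a pair (one from each), accepting exactly when both do. Equivalent product states are then merged.
With 7 states:
       x  y 
>  A   B  C 
   B   D  E 
   C   E  E 
   D   A  F 
   E   A  A 
   F   G  C 
 * G   D  E 
(> = start, * = accepting)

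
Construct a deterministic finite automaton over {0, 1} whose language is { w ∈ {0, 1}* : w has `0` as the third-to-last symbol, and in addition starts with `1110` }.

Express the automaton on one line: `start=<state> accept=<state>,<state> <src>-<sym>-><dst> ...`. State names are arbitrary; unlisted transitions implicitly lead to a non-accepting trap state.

start=s0 accept=s8,s9,s10,s11 s0-0->s1 s0-1->s2 s1-0->s1 s1-1->s1 s2-0->s1 s2-1->s3 s3-0->s1 s3-1->s4 s4-0->s5 s4-1->s1 s5-0->s6 s5-1->s7 s6-0->s8 s6-1->s9 s7-0->s10 s7-1->s11 s8-0->s8 s8-1->s9 s9-0->s10 s9-1->s11 s10-0->s6 s10-1->s7 s11-0->s5 s11-1->s12 s12-0->s5 s12-1->s12

Handle the two conditions separately and then intersect. One (15 states) tracks the last 3 symbols read; the other (6 states) tracks whether the input so far still matches the prefix `1110`. Each combined state is a pair, one component from each; accept when both components accept. Minimizing collapses redundant product states.
13 states suffice.
          0    1  
>  s0     s1   s2 
   s1     s1   s1 
   s2     s1   s3 
   s3     s1   s4 
   s4     s5   s1 
   s5     s6   s7 
   s6     s8   s9 
   s7    s10  s11 
 * s8     s8   s9 
 * s9    s10  s11 
 * s10    s6   s7 
 * s11    s5  s12 
   s12    s5  s12 
(> = start, * = accepting)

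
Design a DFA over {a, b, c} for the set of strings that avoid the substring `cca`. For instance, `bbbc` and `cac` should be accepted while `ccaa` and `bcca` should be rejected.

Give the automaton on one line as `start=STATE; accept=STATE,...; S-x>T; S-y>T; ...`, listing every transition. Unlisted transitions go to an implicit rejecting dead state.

start=S0; accept=S0,S1,S2; S0-a>S0; S0-b>S0; S0-c>S1; S1-a>S0; S1-b>S0; S1-c>S2; S2-a>S3; S2-b>S0; S2-c>S2; S3-a>S3; S3-b>S3; S3-c>S3

This is the complement of 'contains `cca`'. Use the same substring-matching states — S0 through S3 holding how much of `cca` has just been matched — but flip the accepting set: everything except the trap S3 accepts.
        a   b   c  
>* S0   S0  S0  S1 
 * S1   S0  S0  S2 
 * S2   S3  S0  S2 
   S3   S3  S3  S3 
(> = start, * = accepting)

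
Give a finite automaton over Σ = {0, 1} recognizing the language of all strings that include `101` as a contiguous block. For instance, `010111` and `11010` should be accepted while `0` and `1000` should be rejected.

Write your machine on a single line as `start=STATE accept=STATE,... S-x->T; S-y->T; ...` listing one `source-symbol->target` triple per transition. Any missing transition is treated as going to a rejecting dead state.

States s0..s2 record the length of the longest prefix of `101` that matches the current input suffix. Reaching s3 means `101` has been seen, and we stay there forever. Accept from s3.
4 states suffice.
        0   1  
>  s0   s0  s1 
   s1   s2  s1 
   s2   s0  s3 
 * s3   s3  s3 
(> = start, * = accepting)

start=s0; accept=s3; s0-0->s0; s0-1->s1; s1-0->s2; s1-1->s1; s2-0->s0; s2-1->s3; s3-0->s3; s3-1->s3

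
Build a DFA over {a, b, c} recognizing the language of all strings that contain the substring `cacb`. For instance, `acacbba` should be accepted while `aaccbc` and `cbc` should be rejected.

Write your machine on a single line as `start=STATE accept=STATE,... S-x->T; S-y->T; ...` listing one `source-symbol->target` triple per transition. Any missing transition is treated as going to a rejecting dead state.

start=q0; accept=q4; q0-a->q0; q0-b->q0; q0-c->q1; q1-a->q2; q1-b->q0; q1-c->q1; q2-a->q0; q2-b->q0; q2-c->q3; q3-a->q2; q3-b->q4; q3-c->q1; q4-a->q4; q4-b->q4; q4-c->q4

Track how much of `cacb` has been matched so far: state q0 is no progress, q4 is the absorbing accept state reached once `cacb` has occurred. Intermediate states record partial matches; on a mismatch, fall back to the longest reusable overlap.
With 5 states:
        a   b   c  
>  q0   q0  q0  q1 
   q1   q2  q0  q1 
   q2   q0  q0  q3 
   q3   q2  q4  q1 
 * q4   q4  q4  q4 
(> = start, * = accepting)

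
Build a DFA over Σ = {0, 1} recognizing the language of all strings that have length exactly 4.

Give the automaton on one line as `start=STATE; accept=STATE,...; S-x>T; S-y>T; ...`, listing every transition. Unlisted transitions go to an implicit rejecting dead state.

We only need to distinguish lengths 0, 1, …, 4, and '>4'. Chain s0 → s1 → s2 → s3 → s4 → s5 on every symbol, with s5 looping. Accepting states: {s4}.
With 6 states:
        0   1  
>  s0   s1  s1 
   s1   s2  s2 
   s2   s3  s3 
   s3   s4  s4 
 * s4   s5  s5 
   s5   s5  s5 
(> = start, * = accepting)

start=s0; accept=s4; s0-0>s1; s0-1>s1; s1-0>s2; s1-1>s2; s2-0>s3; s2-1>s3; s3-0>s4; s3-1>s4; s4-0>s5; s4-1>s5; s5-0>s5; s5-1>s5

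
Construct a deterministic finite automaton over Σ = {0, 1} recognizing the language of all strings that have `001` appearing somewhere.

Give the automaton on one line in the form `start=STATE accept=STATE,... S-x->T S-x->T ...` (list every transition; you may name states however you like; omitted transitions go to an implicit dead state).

States q0..q2 record the length of the longest prefix of `001` that matches the current input suffix. Reaching q3 means `001` has been seen, and we stay there forever. Accept from q3.
With 4 states:
        0   1  
>  q0   q1  q0 
   q1   q2  q0 
   q2   q2  q3 
 * q3   q3  q3 
(> = start, * = accepting)

start=q0 accept=q3 q0-0->q1 q0-1->q0 q1-0->q2 q1-1->q0 q2-0->q2 q2-1->q3 q3-0->q3 q3-1->q3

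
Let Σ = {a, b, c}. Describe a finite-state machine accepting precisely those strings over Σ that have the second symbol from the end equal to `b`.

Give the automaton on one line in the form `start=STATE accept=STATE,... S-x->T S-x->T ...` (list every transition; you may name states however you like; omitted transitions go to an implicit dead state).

start=s0 accept=s7,s8,s9 s0-a->s1 s0-b->s2 s0-c->s3 s1-a->s4 s1-b->s5 s1-c->s6 s2-a->s7 s2-b->s8 s2-c->s9 s3-a->s10 s3-b->s11 s3-c->s12 s4-a->s4 s4-b->s5 s4-c->s6 s5-a->s7 s5-b->s8 s5-c->s9 s6-a->s10 s6-b->s11 s6-c->s12 s7-a->s4 s7-b->s5 s7-c->s6 s8-a->s7 s8-b->s8 s8-c->s9 s9-a->s10 s9-b->s11 s9-c->s12 s10-a->s4 s10-b->s5 s10-c->s6 s11-a->s7 s11-b->s8 s11-c->s9 s12-a->s10 s12-b->s11 s12-c->s12

Because acceptance depends on a position counted from the end, the machine has to buffer the most recent 2 symbols. Make each state the string of the last up-to-2 symbols read; on input `x` shift the window left and append `x`. Accept when the buffered window has length 2 and begins with `b`.
          a    b    c  
>  s0     s1   s2   s3 
   s1     s4   s5   s6 
   s2     s7   s8   s9 
   s3    s10  s11  s12 
   s4     s4   s5   s6 
   s5     s7   s8   s9 
   s6    s10  s11  s12 
 * s7     s4   s5   s6 
 * s8     s7   s8   s9 
 * s9    s10  s11  s12 
   s10    s4   s5   s6 
   s11    s7   s8   s9 
   s12   s10  s11  s12 
(> = start, * = accepting)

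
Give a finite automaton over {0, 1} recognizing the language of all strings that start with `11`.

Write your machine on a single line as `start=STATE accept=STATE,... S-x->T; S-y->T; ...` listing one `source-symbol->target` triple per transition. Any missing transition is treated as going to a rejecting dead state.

Walk along `11` while the input agrees: from S0 take `1` to S1, and so on. Any deviation drops to the rejecting sink S3. Once S2 is reached the prefix is confirmed and every continuation is accepted.
A 4-state machine:
        0   1  
>  S0   S3  S1 
   S1   S3  S2 
 * S2   S2  S2 
   S3   S3  S3 
(> = start, * = accepting)

start=S0; accept=S2; S0-0->S3; S0-1->S1; S1-0->S3; S1-1->S2; S2-0->S2; S2-1->S2; S3-0->S3; S3-1->S3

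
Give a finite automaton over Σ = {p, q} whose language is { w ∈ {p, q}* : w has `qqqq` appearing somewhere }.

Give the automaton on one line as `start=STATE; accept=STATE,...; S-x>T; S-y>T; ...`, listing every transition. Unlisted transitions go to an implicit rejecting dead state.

States A..D record the length of the longest prefix of `qqqq` that matches the current input suffix. Reaching E means `qqqq` has been seen, and we stay there forever. Accept from E.
5 states suffice.
       p  q 
>  A   A  B 
   B   A  C 
   C   A  D 
   D   A  E 
 * E   E  E 
(> = start, * = accepting)

start=A; accept=E; A-p>A; A-q>B; B-p>A; B-q>C; C-p>A; C-q>D; D-p>A; D-q>E; E-p>E; E-q>E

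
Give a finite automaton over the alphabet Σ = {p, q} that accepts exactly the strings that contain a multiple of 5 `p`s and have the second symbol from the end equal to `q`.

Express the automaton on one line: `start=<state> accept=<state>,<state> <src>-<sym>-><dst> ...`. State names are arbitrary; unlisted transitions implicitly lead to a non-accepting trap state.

Handle the two conditions separately and then intersect. One (5 states) tracks the count of `p`s modulo 5; the other (7 states) tracks the last 2 symbols read. Each combined state is a pair, one component from each; accept when both components accept. Minimizing collapses redundant product states.
9 states suffice.
        p   q  
>  s0   s1  s2 
   s1   s3  s1 
   s2   s1  s4 
   s3   s5  s3 
 * s4   s1  s4 
   s5   s6  s5 
   s6   s0  s7 
   s7   s8  s7 
 * s8   s1  s2 
(> = start, * = accepting)

start=s0 accept=s4,s8 s0-p->s1 s0-q->s2 s1-p->s3 s1-q->s1 s2-p->s1 s2-q->s4 s3-p->s5 s3-q->s3 s4-p->s1 s4-q->s4 s5-p->s6 s5-q->s5 s6-p->s0 s6-q->s7 s7-p->s8 s7-q->s7 s8-p->s1 s8-q->s2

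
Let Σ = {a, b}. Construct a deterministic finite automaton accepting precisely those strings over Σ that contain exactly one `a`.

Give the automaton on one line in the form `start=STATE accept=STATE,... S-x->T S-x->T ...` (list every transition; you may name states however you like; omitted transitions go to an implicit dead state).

Only the number of `a`s matters, and only up to 2. Make a chain S0 → S1 → S2 advanced by each `a` (with S2 absorbing); every other symbol self-loops. The accepting set is {S1}.
A 3-state machine:
        a   b  
>  S0   S1  S0 
 * S1   S2  S1 
   S2   S2  S2 
(> = start, * = accepting)

start=S0 accept=S1 S0-a->S1 S0-b->S0 S1-a->S2 S1-b->S1 S2-a->S2 S2-b->S2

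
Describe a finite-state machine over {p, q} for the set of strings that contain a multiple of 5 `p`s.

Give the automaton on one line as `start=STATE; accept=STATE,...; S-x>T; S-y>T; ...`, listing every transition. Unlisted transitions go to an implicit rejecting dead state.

The only thing that matters is how many `p`s have appeared, reduced mod 5. Use one state per residue: S0 for 0, …, S4 for 4. Reading `p` moves to the next residue; anything else stays put. S0 is accepting.
With 5 states:
        p   q  
>* S0   S1  S0 
   S1   S2  S1 
   S2   S3  S2 
   S3   S4  S3 
   S4   S0  S4 
(> = start, * = accepting)

start=S0; accept=S0; S0-p>S1; S0-q>S0; S1-p>S2; S1-q>S1; S2-p>S3; S2-q>S2; S3-p>S4; S3-q>S3; S4-p>S0; S4-q>S4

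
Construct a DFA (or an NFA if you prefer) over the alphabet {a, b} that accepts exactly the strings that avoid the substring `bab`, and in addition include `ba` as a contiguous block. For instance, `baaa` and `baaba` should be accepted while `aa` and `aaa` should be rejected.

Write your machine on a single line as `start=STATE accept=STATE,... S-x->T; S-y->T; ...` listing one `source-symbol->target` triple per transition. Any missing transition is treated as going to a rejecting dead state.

Handle the two conditions separately and then intersect. The first has 4 states tracking partial matches of the forbidden pattern `bab`; the second has 3 states tracking whether and how much of `ba` has been seen. A product state is a pair (one from each), accepting exactly when both do.
A 6-state machine:
        a   b  
>  q0   q0  q1 
   q1   q2  q1 
 * q2   q3  q4 
 * q3   q3  q5 
   q4   q4  q4 
 * q5   q2  q5 
(> = start, * = accepting)

start=q0; accept=q2,q3,q5; q0-a->q0; q0-b->q1; q1-a->q2; q1-b->q1; q2-a->q3; q2-b->q4; q3-a->q3; q3-b->q5; q4-a->q4; q4-b->q4; q5-a->q2; q5-b->q5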